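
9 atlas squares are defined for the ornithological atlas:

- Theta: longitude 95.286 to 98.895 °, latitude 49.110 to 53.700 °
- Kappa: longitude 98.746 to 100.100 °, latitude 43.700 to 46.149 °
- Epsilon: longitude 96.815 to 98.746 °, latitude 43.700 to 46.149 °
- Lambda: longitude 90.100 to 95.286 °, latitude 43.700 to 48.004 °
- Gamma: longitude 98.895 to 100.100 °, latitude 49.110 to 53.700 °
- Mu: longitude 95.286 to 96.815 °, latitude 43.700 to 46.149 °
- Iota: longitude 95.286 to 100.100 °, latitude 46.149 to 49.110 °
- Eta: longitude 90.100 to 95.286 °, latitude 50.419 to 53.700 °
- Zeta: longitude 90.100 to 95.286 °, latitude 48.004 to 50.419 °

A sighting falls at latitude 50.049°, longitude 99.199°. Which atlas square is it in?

The point has longitude = 99.199 and latitude = 50.049.
Only Gamma satisfies 98.895 ≤ longitude ≤ 100.100 and 49.110 ≤ latitude ≤ 53.700.

Gamma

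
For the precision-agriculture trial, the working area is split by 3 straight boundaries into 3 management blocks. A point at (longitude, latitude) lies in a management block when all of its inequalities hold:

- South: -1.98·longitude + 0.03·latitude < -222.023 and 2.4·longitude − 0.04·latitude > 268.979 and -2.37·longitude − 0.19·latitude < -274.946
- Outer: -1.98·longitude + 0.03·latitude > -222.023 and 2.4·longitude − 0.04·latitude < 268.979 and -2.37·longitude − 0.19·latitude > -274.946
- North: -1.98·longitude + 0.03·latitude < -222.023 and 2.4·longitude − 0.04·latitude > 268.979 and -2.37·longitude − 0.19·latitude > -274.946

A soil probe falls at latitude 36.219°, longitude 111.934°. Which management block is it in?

-1.98·111.934 + 0.03·36.219 = -220.543, which is > -222.023
2.4·111.934 − 0.04·36.219 = 267.193, which is < 268.979
-2.37·111.934 − 0.19·36.219 = -272.165, which is > -274.946
This sign pattern matches Outer.

Outer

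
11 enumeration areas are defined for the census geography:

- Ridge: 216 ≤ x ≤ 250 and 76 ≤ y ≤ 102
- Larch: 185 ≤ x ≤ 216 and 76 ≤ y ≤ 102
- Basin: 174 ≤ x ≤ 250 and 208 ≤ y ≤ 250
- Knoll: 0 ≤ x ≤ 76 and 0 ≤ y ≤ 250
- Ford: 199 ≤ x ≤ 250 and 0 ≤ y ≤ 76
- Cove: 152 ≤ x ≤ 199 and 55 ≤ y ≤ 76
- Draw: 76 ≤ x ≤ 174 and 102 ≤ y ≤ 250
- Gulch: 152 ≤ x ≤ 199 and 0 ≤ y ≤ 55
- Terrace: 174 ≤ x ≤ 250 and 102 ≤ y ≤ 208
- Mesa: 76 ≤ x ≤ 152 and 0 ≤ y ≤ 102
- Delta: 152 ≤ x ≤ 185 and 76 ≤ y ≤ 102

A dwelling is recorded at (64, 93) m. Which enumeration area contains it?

The point has x = 64 and y = 93.
Only Knoll satisfies 0 ≤ x ≤ 76 and 0 ≤ y ≤ 250.

Knoll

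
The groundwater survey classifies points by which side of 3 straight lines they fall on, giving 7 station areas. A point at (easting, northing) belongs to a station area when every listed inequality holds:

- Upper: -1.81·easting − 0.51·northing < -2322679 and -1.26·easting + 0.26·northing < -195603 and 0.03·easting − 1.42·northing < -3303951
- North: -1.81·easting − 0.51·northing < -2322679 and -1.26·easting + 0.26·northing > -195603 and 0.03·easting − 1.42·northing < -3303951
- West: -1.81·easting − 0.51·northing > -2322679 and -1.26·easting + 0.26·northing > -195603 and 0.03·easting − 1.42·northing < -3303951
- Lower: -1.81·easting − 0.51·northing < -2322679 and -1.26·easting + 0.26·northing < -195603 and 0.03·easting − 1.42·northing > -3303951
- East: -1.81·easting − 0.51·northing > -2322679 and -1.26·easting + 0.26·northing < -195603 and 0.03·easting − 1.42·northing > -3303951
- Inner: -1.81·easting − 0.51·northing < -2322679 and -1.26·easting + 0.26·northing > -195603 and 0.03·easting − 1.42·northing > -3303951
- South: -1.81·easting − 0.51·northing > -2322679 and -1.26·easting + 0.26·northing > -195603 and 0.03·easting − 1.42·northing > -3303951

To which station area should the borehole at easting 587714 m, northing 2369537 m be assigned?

West

-1.81·587714 − 0.51·2369537 = -2272226.210, which is > -2322679
-1.26·587714 + 0.26·2369537 = -124440.020, which is > -195603
0.03·587714 − 1.42·2369537 = -3347111.120, which is < -3303951
This sign pattern matches West.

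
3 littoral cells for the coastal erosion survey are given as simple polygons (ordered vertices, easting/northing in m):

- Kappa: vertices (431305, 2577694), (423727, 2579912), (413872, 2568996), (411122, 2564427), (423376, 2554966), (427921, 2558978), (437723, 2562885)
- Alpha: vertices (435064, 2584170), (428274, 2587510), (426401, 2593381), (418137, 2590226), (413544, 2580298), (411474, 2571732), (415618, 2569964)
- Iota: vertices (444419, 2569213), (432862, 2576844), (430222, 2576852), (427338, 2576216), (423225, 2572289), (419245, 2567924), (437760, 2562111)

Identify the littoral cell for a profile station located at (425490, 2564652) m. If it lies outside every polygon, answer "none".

Cast a ray rightward from (425490, 2564652). For each polygon, the edges (by vertex number in listed order) whose endpoints lie on opposite sides of northing = 2564652, where each meets that height, and whether that is right or left of the point:
Kappa: 3–4 at easting≈411257.4 (left), 7–1 at easting≈436957.2 (right) → 1 crossing.
Alpha: no edge straddles that height → 0 crossings.
Iota: 6–7 at easting≈429666.7 (right), 7–1 at easting≈440142.5 (right) → 2 crossings.
Only Kappa has an odd count, so the point is inside Kappa.

Kappa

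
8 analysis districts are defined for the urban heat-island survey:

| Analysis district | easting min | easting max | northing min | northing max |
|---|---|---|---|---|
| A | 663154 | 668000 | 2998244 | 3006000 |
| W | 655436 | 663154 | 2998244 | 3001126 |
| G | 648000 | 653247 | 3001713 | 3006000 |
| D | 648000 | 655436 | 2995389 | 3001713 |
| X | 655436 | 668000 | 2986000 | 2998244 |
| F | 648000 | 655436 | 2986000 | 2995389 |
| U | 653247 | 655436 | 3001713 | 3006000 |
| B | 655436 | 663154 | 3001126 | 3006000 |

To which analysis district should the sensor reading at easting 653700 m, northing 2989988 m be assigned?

F

The point has easting = 653700 and northing = 2989988.
Only F satisfies 648000 ≤ easting ≤ 655436 and 2986000 ≤ northing ≤ 2995389.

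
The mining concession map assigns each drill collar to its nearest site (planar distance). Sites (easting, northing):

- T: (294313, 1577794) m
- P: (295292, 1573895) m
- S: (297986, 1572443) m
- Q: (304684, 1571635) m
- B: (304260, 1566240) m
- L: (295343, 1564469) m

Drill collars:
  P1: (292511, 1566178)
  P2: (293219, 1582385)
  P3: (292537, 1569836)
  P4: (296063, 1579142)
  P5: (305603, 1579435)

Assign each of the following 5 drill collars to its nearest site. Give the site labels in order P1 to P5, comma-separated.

L, T, P, T, Q

P1 → L (d²=10940905.00)
P2 → T (d²=22274117.00)
P3 → P (d²=24065506.00)
P4 → T (d²=4879604.00)
P5 → Q (d²=61684561.00)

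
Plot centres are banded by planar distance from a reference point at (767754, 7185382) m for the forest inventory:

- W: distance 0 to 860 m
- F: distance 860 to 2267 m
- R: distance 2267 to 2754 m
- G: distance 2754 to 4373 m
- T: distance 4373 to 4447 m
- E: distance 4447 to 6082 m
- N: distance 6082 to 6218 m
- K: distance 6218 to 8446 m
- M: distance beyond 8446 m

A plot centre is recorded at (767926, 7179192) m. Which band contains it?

N

Distance = √((767926−767754)² + (7179192−7185382)²) = √(29584.000 + 38316100.000) = 6192.389 m.
6082 ≤ 6192.389 < 6218 → N.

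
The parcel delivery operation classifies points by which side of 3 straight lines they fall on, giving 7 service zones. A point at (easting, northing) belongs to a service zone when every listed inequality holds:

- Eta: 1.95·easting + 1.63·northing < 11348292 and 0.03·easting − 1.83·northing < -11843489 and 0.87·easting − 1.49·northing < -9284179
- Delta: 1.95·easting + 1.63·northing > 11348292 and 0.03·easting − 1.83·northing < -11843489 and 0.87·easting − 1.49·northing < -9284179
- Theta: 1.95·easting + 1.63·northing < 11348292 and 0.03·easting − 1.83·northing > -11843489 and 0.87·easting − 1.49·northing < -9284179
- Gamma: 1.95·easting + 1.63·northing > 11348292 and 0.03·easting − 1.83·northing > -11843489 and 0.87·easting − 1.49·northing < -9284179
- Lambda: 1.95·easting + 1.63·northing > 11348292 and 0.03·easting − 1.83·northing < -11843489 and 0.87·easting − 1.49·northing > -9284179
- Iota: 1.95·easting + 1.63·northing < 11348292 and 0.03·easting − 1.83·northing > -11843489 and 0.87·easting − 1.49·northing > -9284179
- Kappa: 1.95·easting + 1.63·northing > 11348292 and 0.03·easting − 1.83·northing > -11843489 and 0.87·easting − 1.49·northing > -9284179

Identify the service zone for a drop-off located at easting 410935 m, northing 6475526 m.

1.95·410935 + 1.63·6475526 = 11356430.630, which is > 11348292
0.03·410935 − 1.83·6475526 = -11837884.530, which is > -11843489
0.87·410935 − 1.49·6475526 = -9291020.290, which is < -9284179
This sign pattern matches Gamma.

Gamma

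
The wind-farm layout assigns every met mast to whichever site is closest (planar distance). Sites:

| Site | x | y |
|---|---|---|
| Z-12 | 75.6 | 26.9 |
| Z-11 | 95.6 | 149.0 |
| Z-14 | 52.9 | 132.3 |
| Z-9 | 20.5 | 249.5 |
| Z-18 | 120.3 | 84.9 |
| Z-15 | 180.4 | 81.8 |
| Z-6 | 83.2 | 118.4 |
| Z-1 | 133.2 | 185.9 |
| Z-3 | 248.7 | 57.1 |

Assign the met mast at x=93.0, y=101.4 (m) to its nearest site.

Squared distances to each site:
Z-12: 5853.010; Z-11: 2272.520; Z-14: 2562.820; Z-9: 27189.860; Z-18: 1017.540; Z-15: 8022.920; Z-6: 385.040; Z-1: 8756.290; Z-3: 26204.980.
Minimum at Z-6.

Z-6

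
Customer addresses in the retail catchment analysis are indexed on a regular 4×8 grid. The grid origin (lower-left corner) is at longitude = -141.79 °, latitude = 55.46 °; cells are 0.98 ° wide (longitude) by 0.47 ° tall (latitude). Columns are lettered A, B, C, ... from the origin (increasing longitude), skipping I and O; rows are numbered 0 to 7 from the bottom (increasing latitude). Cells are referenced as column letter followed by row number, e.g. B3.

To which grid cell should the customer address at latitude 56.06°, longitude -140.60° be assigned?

B1

Column index: ⌊(-140.60 − -141.79) / 0.98⌋ = ⌊1.214⌋ = 1 → column B
Row offset from origin: ⌊(56.06 − 55.46) / 0.47⌋ = ⌊1.277⌋ = 1 → row 1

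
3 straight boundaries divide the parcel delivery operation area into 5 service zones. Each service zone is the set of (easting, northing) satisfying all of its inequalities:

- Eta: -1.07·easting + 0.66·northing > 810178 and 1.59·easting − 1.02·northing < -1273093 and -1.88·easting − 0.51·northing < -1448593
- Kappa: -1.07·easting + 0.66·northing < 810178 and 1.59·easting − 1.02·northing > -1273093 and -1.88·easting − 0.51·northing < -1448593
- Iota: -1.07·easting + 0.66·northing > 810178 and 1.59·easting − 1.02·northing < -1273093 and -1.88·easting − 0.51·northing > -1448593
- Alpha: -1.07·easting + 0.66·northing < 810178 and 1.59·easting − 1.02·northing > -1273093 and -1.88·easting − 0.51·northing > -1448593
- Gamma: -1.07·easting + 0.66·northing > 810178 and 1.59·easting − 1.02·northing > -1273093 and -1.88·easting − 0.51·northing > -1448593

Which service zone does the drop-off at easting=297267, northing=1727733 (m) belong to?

Iota

-1.07·297267 + 0.66·1727733 = 822228.090, which is > 810178
1.59·297267 − 1.02·1727733 = -1289633.130, which is < -1273093
-1.88·297267 − 0.51·1727733 = -1440005.790, which is > -1448593
This sign pattern matches Iota.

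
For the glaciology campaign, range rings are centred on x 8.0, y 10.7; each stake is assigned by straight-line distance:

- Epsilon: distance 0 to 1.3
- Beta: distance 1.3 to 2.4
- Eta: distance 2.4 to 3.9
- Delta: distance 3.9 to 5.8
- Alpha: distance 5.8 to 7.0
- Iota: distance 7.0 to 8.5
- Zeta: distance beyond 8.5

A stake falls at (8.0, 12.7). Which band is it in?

Beta

Distance = √((8.0−8.0)² + (12.7−10.7)²) = √(0.000 + 4.000) = 2.000.
1.3 ≤ 2.000 < 2.4 → Beta.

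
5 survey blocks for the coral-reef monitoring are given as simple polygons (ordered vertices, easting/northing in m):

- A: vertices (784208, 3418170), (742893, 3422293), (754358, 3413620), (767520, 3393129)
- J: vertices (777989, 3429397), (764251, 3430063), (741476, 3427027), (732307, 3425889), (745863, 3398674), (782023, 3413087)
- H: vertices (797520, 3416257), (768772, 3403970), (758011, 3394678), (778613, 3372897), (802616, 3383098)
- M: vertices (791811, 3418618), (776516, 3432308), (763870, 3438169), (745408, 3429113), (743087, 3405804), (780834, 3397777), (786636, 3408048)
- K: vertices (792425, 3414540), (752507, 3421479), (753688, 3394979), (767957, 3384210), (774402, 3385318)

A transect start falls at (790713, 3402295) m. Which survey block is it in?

Cast a ray rightward from (790713, 3402295). For each polygon, the edges (by vertex number in listed order) whose endpoints lie on opposite sides of northing = 3402295, where each meets that height, and whether that is right or left of the point:
A: 3–4 at easting≈761632.4 (left), 4–1 at easting≈773628.5 (left) → 0 crossings.
J: 4–5 at easting≈744059.4 (left), 5–6 at easting≈754947.5 (left) → 0 crossings.
H: 2–3 at easting≈766832.2 (left), 5–1 at easting≈799665.7 (right) → 1 crossing.
M: 5–6 at easting≈759588.1 (left), 6–7 at easting≈783386.2 (left) → 0 crossings.
K: 2–3 at easting≈753362.0 (left), 5–1 at easting≈784872.8 (left) → 0 crossings.
Only H has an odd count, so the point is inside H.

H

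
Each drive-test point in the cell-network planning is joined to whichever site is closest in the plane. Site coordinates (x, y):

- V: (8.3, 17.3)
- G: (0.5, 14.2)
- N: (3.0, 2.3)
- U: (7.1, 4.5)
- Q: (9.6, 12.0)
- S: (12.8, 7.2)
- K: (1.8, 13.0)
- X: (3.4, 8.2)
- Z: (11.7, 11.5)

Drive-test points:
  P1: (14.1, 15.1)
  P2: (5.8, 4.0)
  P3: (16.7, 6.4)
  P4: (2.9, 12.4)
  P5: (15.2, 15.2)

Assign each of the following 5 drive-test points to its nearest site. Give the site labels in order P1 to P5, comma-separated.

P1 → Z (d²=18.72)
P2 → U (d²=1.94)
P3 → S (d²=15.85)
P4 → K (d²=1.57)
P5 → Z (d²=25.94)

Z, U, S, K, Z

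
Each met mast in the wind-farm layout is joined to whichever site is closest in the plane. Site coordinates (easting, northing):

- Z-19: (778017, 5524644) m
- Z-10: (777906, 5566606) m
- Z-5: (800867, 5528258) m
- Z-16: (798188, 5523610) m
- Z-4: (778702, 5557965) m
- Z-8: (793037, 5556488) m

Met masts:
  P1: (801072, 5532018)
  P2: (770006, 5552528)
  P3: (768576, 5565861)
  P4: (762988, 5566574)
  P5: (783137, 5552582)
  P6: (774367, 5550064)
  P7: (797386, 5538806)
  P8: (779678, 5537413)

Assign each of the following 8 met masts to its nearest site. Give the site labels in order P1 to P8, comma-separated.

P1 → Z-5 (d²=14179625.00)
P2 → Z-4 (d²=105181385.00)
P3 → Z-10 (d²=87603925.00)
P4 → Z-10 (d²=222547748.00)
P5 → Z-4 (d²=48645914.00)
P6 → Z-4 (d²=81218026.00)
P7 → Z-5 (d²=123377665.00)
P8 → Z-19 (d²=165806282.00)

Z-5, Z-4, Z-10, Z-10, Z-4, Z-4, Z-5, Z-19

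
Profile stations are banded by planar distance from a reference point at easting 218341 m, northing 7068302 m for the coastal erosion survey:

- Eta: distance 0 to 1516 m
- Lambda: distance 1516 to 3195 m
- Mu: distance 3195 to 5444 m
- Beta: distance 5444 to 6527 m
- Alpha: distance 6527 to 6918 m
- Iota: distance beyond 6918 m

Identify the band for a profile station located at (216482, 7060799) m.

Distance = √((216482−218341)² + (7060799−7068302)²) = √(3455881.000 + 56295009.000) = 7729.870 m.
6918 ≤ 7729.870 < ∞ → Iota.

Iota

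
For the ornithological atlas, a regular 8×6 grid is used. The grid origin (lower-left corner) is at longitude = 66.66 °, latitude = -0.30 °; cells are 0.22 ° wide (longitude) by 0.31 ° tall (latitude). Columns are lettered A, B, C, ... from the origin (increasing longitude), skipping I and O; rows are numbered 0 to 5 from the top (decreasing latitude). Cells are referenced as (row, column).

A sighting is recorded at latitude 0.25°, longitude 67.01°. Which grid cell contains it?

Column index: ⌊(67.01 − 66.66) / 0.22⌋ = ⌊1.591⌋ = 1 → column B
Row offset from origin: ⌊(0.25 − -0.30) / 0.31⌋ = ⌊1.774⌋ = 1 → row 4 (counted from top)

(4, B)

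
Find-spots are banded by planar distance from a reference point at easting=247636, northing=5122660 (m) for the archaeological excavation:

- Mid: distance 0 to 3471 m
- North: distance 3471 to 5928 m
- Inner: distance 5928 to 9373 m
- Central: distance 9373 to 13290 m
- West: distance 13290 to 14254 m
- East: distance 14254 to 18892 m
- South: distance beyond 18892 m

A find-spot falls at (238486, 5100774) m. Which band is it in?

Distance = √((238486−247636)² + (5100774−5122660)²) = √(83722500.000 + 478996996.000) = 23721.709 m.
18892 ≤ 23721.709 < ∞ → South.

South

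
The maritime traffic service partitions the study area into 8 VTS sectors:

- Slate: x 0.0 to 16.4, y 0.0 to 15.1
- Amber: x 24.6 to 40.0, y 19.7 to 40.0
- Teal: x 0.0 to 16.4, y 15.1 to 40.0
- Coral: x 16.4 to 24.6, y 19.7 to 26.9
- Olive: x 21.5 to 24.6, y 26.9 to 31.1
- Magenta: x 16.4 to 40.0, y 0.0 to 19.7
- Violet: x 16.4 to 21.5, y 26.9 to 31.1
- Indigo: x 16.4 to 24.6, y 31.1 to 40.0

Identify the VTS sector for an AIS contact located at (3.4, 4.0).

Slate

The point has x = 3.4 and y = 4.0.
Only Slate satisfies 0.0 ≤ x ≤ 16.4 and 0.0 ≤ y ≤ 15.1.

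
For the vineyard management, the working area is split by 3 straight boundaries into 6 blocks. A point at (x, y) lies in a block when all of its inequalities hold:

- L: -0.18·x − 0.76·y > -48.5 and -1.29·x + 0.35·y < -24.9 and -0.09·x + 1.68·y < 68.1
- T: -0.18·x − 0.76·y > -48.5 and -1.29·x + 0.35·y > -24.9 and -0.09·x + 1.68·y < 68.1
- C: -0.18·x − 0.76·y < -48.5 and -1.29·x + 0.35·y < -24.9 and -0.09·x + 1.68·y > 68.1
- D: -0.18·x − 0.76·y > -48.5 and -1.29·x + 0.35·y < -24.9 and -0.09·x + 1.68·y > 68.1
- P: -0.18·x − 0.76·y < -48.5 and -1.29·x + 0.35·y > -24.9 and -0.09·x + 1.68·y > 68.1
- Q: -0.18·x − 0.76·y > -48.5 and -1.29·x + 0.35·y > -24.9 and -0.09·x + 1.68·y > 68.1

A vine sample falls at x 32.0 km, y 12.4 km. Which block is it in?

-0.18·32.0 − 0.76·12.4 = -15.184, which is > -48.5
-1.29·32.0 + 0.35·12.4 = -36.940, which is < -24.9
-0.09·32.0 + 1.68·12.4 = 17.952, which is < 68.1
This sign pattern matches L.

L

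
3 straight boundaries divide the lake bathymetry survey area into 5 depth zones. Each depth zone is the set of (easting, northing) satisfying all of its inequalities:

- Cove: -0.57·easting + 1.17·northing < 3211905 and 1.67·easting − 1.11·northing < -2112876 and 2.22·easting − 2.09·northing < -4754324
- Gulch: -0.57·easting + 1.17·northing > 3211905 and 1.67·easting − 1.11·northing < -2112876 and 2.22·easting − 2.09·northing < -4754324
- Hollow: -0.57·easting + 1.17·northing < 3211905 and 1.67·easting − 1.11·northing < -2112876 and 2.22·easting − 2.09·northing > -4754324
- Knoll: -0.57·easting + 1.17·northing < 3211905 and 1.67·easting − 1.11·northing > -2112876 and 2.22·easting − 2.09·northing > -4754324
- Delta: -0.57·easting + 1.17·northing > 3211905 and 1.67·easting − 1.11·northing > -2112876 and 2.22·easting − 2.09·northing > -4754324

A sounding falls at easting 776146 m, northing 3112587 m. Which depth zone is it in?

Cove

-0.57·776146 + 1.17·3112587 = 3199323.570, which is < 3211905
1.67·776146 − 1.11·3112587 = -2158807.750, which is < -2112876
2.22·776146 − 2.09·3112587 = -4782262.710, which is < -4754324
This sign pattern matches Cove.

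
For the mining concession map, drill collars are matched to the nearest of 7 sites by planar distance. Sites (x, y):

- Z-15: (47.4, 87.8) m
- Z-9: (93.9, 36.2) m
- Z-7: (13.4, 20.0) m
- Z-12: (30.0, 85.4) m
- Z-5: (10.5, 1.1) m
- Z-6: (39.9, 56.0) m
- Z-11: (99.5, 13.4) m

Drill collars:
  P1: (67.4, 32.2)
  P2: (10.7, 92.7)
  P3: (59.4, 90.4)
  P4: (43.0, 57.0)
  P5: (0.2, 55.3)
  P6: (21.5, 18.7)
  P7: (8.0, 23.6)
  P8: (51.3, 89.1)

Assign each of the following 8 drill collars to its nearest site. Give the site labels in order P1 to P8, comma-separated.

Z-9, Z-12, Z-15, Z-6, Z-7, Z-7, Z-7, Z-15

P1 → Z-9 (d²=718.25)
P2 → Z-12 (d²=425.78)
P3 → Z-15 (d²=150.76)
P4 → Z-6 (d²=10.61)
P5 → Z-7 (d²=1420.33)
P6 → Z-7 (d²=67.30)
P7 → Z-7 (d²=42.12)
P8 → Z-15 (d²=16.90)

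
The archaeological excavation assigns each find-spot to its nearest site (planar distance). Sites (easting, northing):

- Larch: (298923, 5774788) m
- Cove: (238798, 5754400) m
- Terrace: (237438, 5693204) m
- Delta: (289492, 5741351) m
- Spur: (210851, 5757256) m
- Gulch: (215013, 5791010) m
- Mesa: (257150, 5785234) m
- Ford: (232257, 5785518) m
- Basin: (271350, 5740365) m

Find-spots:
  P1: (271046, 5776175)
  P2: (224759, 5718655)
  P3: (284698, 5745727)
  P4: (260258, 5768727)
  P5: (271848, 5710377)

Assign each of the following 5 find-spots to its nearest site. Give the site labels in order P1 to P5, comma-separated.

P1 → Mesa (d²=275164297.00)
P2 → Terrace (d²=808510442.00)
P3 → Delta (d²=42131812.00)
P4 → Mesa (d²=282140713.00)
P5 → Basin (d²=899528148.00)

Mesa, Terrace, Delta, Mesa, Basin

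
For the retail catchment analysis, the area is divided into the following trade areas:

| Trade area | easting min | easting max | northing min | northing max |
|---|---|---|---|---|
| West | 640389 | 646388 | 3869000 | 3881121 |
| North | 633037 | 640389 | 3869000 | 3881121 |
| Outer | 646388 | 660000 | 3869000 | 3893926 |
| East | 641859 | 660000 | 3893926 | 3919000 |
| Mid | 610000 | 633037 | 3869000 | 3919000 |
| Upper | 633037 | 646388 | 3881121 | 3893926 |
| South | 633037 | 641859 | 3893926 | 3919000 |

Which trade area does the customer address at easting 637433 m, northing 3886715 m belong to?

The point has easting = 637433 and northing = 3886715.
Only Upper satisfies 633037 ≤ easting ≤ 646388 and 3881121 ≤ northing ≤ 3893926.

Upper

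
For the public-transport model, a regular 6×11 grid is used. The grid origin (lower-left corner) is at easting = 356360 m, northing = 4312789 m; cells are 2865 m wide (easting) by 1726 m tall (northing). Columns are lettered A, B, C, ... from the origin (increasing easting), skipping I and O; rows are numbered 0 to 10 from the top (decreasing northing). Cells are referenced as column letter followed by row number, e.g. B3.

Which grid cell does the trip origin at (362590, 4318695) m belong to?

C7

Column index: ⌊(362590 − 356360) / 2865⌋ = ⌊2.175⌋ = 2 → column C
Row offset from origin: ⌊(4318695 − 4312789) / 1726⌋ = ⌊3.422⌋ = 3 → row 7 (counted from top)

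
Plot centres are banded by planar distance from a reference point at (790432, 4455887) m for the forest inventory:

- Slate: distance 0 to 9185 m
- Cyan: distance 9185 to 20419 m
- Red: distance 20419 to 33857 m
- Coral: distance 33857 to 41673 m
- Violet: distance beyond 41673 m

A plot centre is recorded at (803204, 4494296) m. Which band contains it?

Coral

Distance = √((803204−790432)² + (4494296−4455887)²) = √(163123984.000 + 1475251281.000) = 40476.849 m.
33857 ≤ 40476.849 < 41673 → Coral.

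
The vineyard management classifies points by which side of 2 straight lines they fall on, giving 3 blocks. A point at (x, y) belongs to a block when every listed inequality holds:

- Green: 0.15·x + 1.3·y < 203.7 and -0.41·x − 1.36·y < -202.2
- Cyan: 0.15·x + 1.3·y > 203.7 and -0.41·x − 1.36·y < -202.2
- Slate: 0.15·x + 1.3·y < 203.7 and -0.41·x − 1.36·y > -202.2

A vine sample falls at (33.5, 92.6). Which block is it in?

0.15·33.5 + 1.3·92.6 = 125.405, which is < 203.7
-0.41·33.5 − 1.36·92.6 = -139.671, which is > -202.2
This sign pattern matches Slate.

Slate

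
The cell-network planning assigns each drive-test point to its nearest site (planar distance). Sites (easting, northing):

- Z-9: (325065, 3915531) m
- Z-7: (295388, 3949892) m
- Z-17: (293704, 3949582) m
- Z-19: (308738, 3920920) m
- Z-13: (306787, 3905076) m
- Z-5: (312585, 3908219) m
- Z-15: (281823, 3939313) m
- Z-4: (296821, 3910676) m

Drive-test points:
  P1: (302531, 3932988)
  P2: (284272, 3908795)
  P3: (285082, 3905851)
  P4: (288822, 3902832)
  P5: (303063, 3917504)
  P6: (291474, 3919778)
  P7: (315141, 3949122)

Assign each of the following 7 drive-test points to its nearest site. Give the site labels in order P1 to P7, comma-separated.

P1 → Z-19 (d²=184163473.00)
P2 → Z-4 (d²=161015562.00)
P3 → Z-4 (d²=161084746.00)
P4 → Z-4 (d²=125512337.00)
P5 → Z-19 (d²=43874681.00)
P6 → Z-4 (d²=111436813.00)
P7 → Z-7 (d²=390773909.00)

Z-19, Z-4, Z-4, Z-4, Z-19, Z-4, Z-7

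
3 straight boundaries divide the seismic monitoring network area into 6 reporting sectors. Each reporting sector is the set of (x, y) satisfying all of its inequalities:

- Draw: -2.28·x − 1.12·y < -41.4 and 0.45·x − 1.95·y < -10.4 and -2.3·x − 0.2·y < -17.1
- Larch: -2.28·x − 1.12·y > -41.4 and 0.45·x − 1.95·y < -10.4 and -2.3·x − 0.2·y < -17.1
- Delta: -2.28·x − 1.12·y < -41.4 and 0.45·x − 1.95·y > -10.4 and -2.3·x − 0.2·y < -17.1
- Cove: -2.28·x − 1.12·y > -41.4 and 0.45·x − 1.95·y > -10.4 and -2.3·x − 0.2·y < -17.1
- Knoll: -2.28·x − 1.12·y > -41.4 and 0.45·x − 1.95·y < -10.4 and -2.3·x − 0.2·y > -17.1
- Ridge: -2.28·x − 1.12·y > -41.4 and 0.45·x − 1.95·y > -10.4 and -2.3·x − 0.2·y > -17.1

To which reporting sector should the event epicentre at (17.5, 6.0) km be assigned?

-2.28·17.5 − 1.12·6.0 = -46.620, which is < -41.4
0.45·17.5 − 1.95·6.0 = -3.825, which is > -10.4
-2.3·17.5 − 0.2·6.0 = -41.450, which is < -17.1
This sign pattern matches Delta.

Delta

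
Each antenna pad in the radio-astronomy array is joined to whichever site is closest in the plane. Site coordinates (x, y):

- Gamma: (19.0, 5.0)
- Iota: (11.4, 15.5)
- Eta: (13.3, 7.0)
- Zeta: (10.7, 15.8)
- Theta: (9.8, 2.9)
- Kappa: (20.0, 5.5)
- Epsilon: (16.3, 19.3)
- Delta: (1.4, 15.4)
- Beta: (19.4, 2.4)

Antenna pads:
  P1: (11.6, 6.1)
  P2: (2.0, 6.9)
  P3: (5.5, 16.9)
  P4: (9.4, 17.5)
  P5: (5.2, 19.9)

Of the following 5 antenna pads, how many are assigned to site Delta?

P1 → Eta
P2 → Delta
P3 → Delta
P4 → Zeta
P5 → Delta
3 of the 5 go to Delta.

3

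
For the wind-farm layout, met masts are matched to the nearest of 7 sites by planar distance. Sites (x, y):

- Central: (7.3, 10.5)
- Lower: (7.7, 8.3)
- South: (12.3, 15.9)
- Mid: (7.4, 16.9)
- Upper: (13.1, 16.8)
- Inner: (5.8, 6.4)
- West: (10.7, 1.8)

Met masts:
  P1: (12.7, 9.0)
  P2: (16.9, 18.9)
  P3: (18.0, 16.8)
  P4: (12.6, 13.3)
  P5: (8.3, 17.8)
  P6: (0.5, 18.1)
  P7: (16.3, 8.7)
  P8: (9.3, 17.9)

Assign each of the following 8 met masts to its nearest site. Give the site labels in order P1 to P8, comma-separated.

Lower, Upper, Upper, South, Mid, Mid, South, Mid

P1 → Lower (d²=25.49)
P2 → Upper (d²=18.85)
P3 → Upper (d²=24.01)
P4 → South (d²=6.85)
P5 → Mid (d²=1.62)
P6 → Mid (d²=49.05)
P7 → South (d²=67.84)
P8 → Mid (d²=4.61)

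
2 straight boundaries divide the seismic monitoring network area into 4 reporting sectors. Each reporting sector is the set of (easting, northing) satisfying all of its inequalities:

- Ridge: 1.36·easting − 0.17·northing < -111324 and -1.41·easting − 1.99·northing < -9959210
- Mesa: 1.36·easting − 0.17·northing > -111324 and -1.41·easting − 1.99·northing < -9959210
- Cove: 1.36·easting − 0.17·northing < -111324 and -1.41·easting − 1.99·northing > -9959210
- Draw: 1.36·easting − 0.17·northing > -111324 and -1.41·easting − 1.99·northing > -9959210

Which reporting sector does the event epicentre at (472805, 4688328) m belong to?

Ridge

1.36·472805 − 0.17·4688328 = -154000.960, which is < -111324
-1.41·472805 − 1.99·4688328 = -9996427.770, which is < -9959210
This sign pattern matches Ridge.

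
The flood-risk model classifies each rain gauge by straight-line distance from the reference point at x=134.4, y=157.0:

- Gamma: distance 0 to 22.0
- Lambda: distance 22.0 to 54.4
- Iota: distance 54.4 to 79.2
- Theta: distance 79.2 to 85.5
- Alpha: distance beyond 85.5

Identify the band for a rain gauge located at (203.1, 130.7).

Iota

Distance = √((203.1−134.4)² + (130.7−157.0)²) = √(4719.690 + 691.690) = 73.562.
54.4 ≤ 73.562 < 79.2 → Iota.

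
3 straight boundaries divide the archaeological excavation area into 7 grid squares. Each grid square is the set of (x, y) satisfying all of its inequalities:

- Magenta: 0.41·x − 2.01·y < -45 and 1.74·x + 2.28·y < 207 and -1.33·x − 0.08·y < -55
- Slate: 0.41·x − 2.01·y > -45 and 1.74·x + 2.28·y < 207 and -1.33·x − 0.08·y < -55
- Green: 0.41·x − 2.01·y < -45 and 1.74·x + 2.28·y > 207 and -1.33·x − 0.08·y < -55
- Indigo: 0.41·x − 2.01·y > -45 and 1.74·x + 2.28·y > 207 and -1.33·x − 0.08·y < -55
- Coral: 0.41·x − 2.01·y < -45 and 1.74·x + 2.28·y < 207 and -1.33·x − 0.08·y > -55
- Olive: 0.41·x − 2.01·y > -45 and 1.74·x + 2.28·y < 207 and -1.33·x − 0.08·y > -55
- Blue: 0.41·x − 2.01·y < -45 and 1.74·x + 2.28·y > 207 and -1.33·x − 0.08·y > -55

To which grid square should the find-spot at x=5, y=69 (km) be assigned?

Coral

0.41·5 − 2.01·69 = -136.640, which is < -45
1.74·5 + 2.28·69 = 166.020, which is < 207
-1.33·5 − 0.08·69 = -12.170, which is > -55
This sign pattern matches Coral.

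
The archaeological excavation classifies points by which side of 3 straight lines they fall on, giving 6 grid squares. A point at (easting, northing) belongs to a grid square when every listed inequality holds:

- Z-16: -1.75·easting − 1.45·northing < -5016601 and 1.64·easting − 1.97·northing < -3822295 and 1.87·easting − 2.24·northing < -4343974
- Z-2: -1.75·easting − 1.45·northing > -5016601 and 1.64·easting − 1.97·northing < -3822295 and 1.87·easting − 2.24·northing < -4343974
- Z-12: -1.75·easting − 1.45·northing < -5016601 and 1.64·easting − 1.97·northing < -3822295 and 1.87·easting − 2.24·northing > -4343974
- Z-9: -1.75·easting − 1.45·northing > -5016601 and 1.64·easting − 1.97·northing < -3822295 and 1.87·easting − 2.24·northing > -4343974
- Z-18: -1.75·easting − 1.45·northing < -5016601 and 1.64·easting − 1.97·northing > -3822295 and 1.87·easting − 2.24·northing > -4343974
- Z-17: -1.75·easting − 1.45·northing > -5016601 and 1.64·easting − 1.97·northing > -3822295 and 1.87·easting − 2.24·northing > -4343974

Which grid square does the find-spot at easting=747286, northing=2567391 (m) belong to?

-1.75·747286 − 1.45·2567391 = -5030467.450, which is < -5016601
1.64·747286 − 1.97·2567391 = -3832211.230, which is < -3822295
1.87·747286 − 2.24·2567391 = -4353531.020, which is < -4343974
This sign pattern matches Z-16.

Z-16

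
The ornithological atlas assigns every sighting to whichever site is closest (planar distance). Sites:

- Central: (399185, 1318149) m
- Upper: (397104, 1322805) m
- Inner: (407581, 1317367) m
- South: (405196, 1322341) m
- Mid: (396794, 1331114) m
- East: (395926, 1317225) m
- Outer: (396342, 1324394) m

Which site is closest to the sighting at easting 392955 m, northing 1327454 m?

Squared distances to each site:
Central: 125395925.000; Upper: 38827402.000; Inner: 315667445.000; South: 175984850.000; Mid: 28133521.000; East: 113459282.000; Outer: 20835369.000.
Minimum at Outer.

Outer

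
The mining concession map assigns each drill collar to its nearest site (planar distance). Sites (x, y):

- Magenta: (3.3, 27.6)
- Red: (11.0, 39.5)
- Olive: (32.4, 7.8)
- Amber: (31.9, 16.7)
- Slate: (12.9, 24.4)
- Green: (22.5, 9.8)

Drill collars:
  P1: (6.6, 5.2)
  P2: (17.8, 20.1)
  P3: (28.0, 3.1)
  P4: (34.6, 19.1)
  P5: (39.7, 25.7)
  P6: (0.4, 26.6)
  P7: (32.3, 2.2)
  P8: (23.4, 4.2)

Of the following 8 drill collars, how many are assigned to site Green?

P1 → Green
P2 → Slate
P3 → Olive
P4 → Amber
P5 → Amber
P6 → Magenta
P7 → Olive
P8 → Green
2 of the 8 go to Green.

2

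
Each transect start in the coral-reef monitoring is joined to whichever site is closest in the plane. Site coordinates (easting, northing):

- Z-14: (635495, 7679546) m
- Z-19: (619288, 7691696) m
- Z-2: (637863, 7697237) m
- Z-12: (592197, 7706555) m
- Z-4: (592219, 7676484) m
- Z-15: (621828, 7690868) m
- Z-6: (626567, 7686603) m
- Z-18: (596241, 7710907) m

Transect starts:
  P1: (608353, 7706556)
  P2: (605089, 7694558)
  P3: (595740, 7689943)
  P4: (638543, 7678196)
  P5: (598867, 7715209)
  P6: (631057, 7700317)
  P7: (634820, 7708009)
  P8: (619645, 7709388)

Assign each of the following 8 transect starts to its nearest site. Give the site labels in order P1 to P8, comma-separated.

Z-18, Z-19, Z-4, Z-14, Z-18, Z-2, Z-2, Z-19

P1 → Z-18 (d²=165631745.00)
P2 → Z-19 (d²=209802645.00)
P3 → Z-4 (d²=193542122.00)
P4 → Z-14 (d²=11112804.00)
P5 → Z-18 (d²=25403080.00)
P6 → Z-2 (d²=55808036.00)
P7 → Z-2 (d²=125295833.00)
P8 → Z-19 (d²=313134313.00)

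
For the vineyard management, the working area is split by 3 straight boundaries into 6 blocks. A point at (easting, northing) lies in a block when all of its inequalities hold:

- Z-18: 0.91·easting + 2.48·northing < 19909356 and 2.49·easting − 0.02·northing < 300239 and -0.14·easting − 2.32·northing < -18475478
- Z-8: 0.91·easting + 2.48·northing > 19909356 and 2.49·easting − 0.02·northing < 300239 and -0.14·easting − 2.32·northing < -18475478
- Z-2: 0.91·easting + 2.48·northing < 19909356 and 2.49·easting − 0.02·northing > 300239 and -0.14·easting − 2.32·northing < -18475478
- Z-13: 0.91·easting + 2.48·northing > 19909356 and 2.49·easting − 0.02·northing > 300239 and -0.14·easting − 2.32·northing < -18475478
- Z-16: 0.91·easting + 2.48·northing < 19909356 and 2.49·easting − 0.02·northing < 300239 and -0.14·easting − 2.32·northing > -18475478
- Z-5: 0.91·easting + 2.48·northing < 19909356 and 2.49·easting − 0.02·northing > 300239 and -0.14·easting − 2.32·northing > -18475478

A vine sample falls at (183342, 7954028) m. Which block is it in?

0.91·183342 + 2.48·7954028 = 19892830.660, which is < 19909356
2.49·183342 − 0.02·7954028 = 297441.020, which is < 300239
-0.14·183342 − 2.32·7954028 = -18479012.840, which is < -18475478
This sign pattern matches Z-18.

Z-18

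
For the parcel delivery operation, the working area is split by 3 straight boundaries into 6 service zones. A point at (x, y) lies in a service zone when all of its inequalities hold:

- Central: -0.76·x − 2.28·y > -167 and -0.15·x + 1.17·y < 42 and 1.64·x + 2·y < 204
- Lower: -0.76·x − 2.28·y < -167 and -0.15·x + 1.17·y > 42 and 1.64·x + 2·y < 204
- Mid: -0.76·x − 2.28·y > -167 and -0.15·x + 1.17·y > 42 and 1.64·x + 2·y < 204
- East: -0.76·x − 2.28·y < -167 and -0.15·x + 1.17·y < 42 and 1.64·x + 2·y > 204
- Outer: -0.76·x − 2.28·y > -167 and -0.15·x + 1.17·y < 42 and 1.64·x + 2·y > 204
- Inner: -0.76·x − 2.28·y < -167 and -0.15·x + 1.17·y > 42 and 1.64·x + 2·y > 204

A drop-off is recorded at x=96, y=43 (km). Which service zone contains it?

East

-0.76·96 − 2.28·43 = -171.000, which is < -167
-0.15·96 + 1.17·43 = 35.910, which is < 42
1.64·96 + 2·43 = 243.440, which is > 204
This sign pattern matches East.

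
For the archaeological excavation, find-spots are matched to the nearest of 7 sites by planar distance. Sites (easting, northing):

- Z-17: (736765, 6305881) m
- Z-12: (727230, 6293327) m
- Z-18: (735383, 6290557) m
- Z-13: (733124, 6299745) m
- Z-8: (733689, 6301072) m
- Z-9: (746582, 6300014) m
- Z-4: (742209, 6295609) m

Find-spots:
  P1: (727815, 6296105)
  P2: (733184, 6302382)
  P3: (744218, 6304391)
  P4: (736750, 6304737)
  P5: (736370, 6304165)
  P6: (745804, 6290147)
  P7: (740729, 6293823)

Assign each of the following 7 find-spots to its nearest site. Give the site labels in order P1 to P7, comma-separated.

Z-12, Z-8, Z-9, Z-17, Z-17, Z-4, Z-4

P1 → Z-12 (d²=8059509.00)
P2 → Z-8 (d²=1971125.00)
P3 → Z-9 (d²=24746625.00)
P4 → Z-17 (d²=1308961.00)
P5 → Z-17 (d²=3100681.00)
P6 → Z-4 (d²=42757469.00)
P7 → Z-4 (d²=5380196.00)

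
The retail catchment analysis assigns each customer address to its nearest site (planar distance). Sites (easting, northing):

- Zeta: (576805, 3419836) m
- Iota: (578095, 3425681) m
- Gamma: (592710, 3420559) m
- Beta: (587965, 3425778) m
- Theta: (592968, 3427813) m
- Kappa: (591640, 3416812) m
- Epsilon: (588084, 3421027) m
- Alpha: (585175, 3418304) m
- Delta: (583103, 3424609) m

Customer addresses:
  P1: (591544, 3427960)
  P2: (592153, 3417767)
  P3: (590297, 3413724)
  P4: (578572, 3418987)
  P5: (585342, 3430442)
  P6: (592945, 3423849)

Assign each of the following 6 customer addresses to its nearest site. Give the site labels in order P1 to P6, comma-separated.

Theta, Kappa, Kappa, Zeta, Beta, Gamma

P1 → Theta (d²=2049385.00)
P2 → Kappa (d²=1175194.00)
P3 → Kappa (d²=11339393.00)
P4 → Zeta (d²=3843090.00)
P5 → Beta (d²=28633025.00)
P6 → Gamma (d²=10879325.00)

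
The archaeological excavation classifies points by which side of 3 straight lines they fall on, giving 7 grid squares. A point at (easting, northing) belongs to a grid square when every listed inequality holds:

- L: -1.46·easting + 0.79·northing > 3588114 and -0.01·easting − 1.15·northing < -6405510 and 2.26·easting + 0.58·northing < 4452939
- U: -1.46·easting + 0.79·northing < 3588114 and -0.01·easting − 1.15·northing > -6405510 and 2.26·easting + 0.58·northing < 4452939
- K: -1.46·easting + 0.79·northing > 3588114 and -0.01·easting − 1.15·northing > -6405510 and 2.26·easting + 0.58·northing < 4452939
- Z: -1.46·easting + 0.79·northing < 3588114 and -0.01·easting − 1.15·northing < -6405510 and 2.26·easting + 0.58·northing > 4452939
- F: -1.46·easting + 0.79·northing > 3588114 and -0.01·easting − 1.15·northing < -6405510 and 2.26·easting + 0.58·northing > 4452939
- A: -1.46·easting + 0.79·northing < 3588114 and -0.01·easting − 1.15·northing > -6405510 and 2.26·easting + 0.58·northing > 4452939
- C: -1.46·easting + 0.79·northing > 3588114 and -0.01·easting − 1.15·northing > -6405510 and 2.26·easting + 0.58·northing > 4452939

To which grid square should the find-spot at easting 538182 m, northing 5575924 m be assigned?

-1.46·538182 + 0.79·5575924 = 3619234.240, which is > 3588114
-0.01·538182 − 1.15·5575924 = -6417694.420, which is < -6405510
2.26·538182 + 0.58·5575924 = 4450327.240, which is < 4452939
This sign pattern matches L.

L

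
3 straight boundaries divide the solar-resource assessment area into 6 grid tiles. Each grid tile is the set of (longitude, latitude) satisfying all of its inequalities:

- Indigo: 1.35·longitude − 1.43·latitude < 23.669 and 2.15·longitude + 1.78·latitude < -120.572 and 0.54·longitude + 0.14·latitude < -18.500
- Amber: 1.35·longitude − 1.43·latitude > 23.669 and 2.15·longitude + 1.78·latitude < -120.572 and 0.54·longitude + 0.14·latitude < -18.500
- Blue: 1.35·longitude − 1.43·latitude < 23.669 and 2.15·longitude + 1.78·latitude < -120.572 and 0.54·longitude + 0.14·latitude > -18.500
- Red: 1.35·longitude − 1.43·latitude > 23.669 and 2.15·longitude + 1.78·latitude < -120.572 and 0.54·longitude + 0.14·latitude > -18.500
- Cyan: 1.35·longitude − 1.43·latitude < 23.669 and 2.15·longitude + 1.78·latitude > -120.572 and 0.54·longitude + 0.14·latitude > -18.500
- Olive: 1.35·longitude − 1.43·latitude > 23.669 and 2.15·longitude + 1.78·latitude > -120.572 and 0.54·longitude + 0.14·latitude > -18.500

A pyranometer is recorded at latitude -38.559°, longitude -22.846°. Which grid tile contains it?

Olive

1.35·-22.846 − 1.43·-38.559 = 24.297, which is > 23.669
2.15·-22.846 + 1.78·-38.559 = -117.754, which is > -120.572
0.54·-22.846 + 0.14·-38.559 = -17.735, which is > -18.500
This sign pattern matches Olive.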